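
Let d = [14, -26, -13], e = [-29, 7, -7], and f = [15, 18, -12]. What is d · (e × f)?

e × f:
i: 7·(-12) - (-7)·18 = -84 - (-126) = 42
j: (-7)·15 - (-29)·(-12) = -105 - 348 = -453
k: (-29)·18 - 7·15 = -522 - 105 = -627
e × f = (42, -453, -627)
d · (e × f) = 14·42 + (-26)·(-453) + (-13)·(-627) = 588 + 11778 + 8151 = 20517

20517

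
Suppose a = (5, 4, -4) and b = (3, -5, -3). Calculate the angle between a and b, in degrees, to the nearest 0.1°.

a · b = 5·3 + 4·(-5) + (-4)·(-3) = 15 - 20 + 12 = 7
|a|² = 25 + 16 + 16 = 57,  |a| = √57 ≈ 7.549834
|b|² = 9 + 25 + 9 = 43,  |b| = √43 ≈ 6.557439
cos θ = 7 / (7.549834 · 6.557439) ≈ 0.14139
θ = arccos(0.14139) ≈ 81.9°

81.9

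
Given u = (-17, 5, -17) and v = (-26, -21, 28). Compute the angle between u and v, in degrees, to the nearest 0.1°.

97.5

u · v = (-17)·(-26) + 5·(-21) + (-17)·28 = 442 - 105 - 476 = -139
|u|² = 289 + 25 + 289 = 603,  |u| = √603 ≈ 24.556058
|v|² = 676 + 441 + 784 = 1901,  |v| = √1901 ≈ 43.600459
cos θ = -139 / (24.556058 · 43.600459) ≈ -0.12983
θ = arccos(-0.12983) ≈ 97.5°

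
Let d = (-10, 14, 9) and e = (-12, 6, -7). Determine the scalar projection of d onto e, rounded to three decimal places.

d · e = (-10)·(-12) + 14·6 + 9·(-7) = 120 + 84 - 63 = 141
|e| = √(144 + 36 + 49) = √229 ≈ 15.1327
comp_e d = 141 / √229 ≈ 9.318

9.318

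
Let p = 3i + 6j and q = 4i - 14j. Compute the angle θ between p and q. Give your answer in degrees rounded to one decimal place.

137.5

p · q = 3·4 + 6·(-14) = 12 - 84 = -72
|p|² = 9 + 36 = 45,  |p| = √45 ≈ 6.708204
|q|² = 16 + 196 = 212,  |q| = √212 ≈ 14.560220
cos θ = -72 / (6.708204 · 14.560220) ≈ -0.73715
θ = arccos(-0.73715) ≈ 137.5°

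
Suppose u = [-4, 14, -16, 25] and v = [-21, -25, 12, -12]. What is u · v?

-758

u · v = (-4)·(-21) + 14·(-25) + (-16)·12 + 25·(-12) = 84 - 350 - 192 - 300 = -758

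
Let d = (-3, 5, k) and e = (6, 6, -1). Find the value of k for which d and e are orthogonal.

12

d · e = (-3)·6 + 5·6 + k·(-1) = 12 - 1k
Set equal to 0: -1k = -12, so k = 12.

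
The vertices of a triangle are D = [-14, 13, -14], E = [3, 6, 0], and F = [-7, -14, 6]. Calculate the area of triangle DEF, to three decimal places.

266.133

DE = (17, -7, 14),  DF = (7, -27, 20)
i: (-7)·20 - 14·(-27) = -140 - (-378) = 238
j: 14·7 - 17·20 = 98 - 340 = -242
k: 17·(-27) - (-7)·7 = -459 - (-49) = -410
DE × DF = (238, -242, -410)
|DE × DF| = √283308 ≈ 532.2669
area = ½ · 532.2669 ≈ 266.133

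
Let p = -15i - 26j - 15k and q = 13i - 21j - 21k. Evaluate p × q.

i: (-26)·(-21) - (-15)·(-21) = 546 - 315 = 231
j: (-15)·13 - (-15)·(-21) = -195 - 315 = -510
k: (-15)·(-21) - (-26)·13 = 315 - (-338) = 653
p × q = (231, -510, 653)

(231, -510, 653)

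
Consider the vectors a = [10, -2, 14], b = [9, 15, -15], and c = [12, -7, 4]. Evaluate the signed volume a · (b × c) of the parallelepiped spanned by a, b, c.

-3420

b × c:
i: 15·4 - (-15)·(-7) = 60 - 105 = -45
j: (-15)·12 - 9·4 = -180 - 36 = -216
k: 9·(-7) - 15·12 = -63 - 180 = -243
b × c = (-45, -216, -243)
a · (b × c) = 10·(-45) + (-2)·(-216) + 14·(-243) = -450 + 432 - 3402 = -3420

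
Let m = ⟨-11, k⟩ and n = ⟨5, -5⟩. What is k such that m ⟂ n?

-11

m · n = (-11)·5 + k·(-5) = -55 - 5k
Set equal to 0: -5k = 55, so k = -11.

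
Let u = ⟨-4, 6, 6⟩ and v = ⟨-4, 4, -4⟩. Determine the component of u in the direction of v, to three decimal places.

u · v = (-4)·(-4) + 6·4 + 6·(-4) = 16 + 24 - 24 = 16
|v| = √(16 + 16 + 16) = √48 ≈ 6.9282
comp_v u = 16 / √48 ≈ 2.309

2.309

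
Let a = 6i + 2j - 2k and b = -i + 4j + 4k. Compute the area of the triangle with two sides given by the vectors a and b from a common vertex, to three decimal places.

i: 2·4 - (-2)·4 = 8 - (-8) = 16
j: (-2)·(-1) - 6·4 = 2 - 24 = -22
k: 6·4 - 2·(-1) = 24 - (-2) = 26
a × b = (16, -22, 26)
|a × b| = √(16² + (-22)² + 26²) = √1416 ≈ 37.6298
area = ½ · 37.6298 ≈ 18.815

18.815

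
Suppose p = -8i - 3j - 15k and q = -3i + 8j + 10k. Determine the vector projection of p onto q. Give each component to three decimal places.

p · q = (-8)·(-3) + (-3)·8 + (-15)·10 = 24 - 24 - 150 = -150
|q|² = 9 + 64 + 100 = 173
proj_q p = (-150/173) · (-3, 8, 10) ≈ (2.601, -6.936, -8.671)

(2.601, -6.936, -8.671)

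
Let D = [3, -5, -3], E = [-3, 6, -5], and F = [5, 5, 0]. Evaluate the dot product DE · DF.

92

DE = E − D = (-6, 11, -2)
DF = F − D = (2, 10, 3)
DE · DF = (-6)·2 + 11·10 + (-2)·3 = -12 + 110 - 6 = 92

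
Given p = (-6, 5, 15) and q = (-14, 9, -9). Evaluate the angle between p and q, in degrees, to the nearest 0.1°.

91.1

p · q = (-6)·(-14) + 5·9 + 15·(-9) = 84 + 45 - 135 = -6
|p|² = 36 + 25 + 225 = 286,  |p| = √286 ≈ 16.911535
|q|² = 196 + 81 + 81 = 358,  |q| = √358 ≈ 18.920888
cos θ = -6 / (16.911535 · 18.920888) ≈ -0.01875
θ = arccos(-0.01875) ≈ 91.1°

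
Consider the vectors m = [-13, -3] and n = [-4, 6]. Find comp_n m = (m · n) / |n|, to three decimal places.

m · n = (-13)·(-4) + (-3)·6 = 52 - 18 = 34
|n| = √(16 + 36) = √52 ≈ 7.2111
comp_n m = 34 / √52 ≈ 4.715

4.715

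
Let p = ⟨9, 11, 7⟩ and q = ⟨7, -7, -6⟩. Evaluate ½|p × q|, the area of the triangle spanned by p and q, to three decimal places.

i: 11·(-6) - 7·(-7) = -66 - (-49) = -17
j: 7·7 - 9·(-6) = 49 - (-54) = 103
k: 9·(-7) - 11·7 = -63 - 77 = -140
p × q = (-17, 103, -140)
|p × q| = √((-17)² + 103² + (-140)²) = √30498 ≈ 174.6368
area = ½ · 174.6368 ≈ 87.318

87.318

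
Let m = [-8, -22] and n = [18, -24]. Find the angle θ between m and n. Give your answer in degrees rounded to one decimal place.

m · n = (-8)·18 + (-22)·(-24) = -144 + 528 = 384
|m|² = 64 + 484 = 548,  |m| = √548 ≈ 23.409400
|n|² = 324 + 576 = 900,  |n| = √900 ≈ 30.000000
cos θ = 384 / (23.409400 · 30.000000) ≈ 0.54679
θ = arccos(0.54679) ≈ 56.9°

56.9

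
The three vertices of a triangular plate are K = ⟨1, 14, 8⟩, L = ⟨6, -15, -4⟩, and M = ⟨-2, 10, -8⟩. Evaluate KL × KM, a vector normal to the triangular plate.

(416, 116, -107)

KL = (5, -29, -12)
KM = (-3, -4, -16)
i: (-29)·(-16) - (-12)·(-4) = 464 - 48 = 416
j: (-12)·(-3) - 5·(-16) = 36 - (-80) = 116
k: 5·(-4) - (-29)·(-3) = -20 - 87 = -107
KL × KM = (416, 116, -107)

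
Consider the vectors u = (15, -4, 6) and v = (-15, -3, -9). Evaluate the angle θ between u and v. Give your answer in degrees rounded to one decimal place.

u · v = 15·(-15) + (-4)·(-3) + 6·(-9) = -225 + 12 - 54 = -267
|u|² = 225 + 16 + 36 = 277,  |u| = √277 ≈ 16.643317
|v|² = 225 + 9 + 81 = 315,  |v| = √315 ≈ 17.748239
cos θ = -267 / (16.643317 · 17.748239) ≈ -0.90389
θ = arccos(-0.90389) ≈ 154.7°

154.7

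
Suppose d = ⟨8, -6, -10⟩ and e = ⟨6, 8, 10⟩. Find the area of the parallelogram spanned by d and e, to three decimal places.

173.205

i: (-6)·10 - (-10)·8 = -60 - (-80) = 20
j: (-10)·6 - 8·10 = -60 - 80 = -140
k: 8·8 - (-6)·6 = 64 - (-36) = 100
d × e = (20, -140, 100)
|d × e| = √(20² + (-140)² + 100²) = √30000 ≈ 173.2051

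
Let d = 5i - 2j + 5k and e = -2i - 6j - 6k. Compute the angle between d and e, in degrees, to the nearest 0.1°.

d · e = 5·(-2) + (-2)·(-6) + 5·(-6) = -10 + 12 - 30 = -28
|d|² = 25 + 4 + 25 = 54,  |d| = √54 ≈ 7.348469
|e|² = 4 + 36 + 36 = 76,  |e| = √76 ≈ 8.717798
cos θ = -28 / (7.348469 · 8.717798) ≈ -0.43707
θ = arccos(-0.43707) ≈ 115.9°

115.9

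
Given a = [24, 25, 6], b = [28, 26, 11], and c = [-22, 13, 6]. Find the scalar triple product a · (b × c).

-4322

b × c:
i: 26·6 - 11·13 = 156 - 143 = 13
j: 11·(-22) - 28·6 = -242 - 168 = -410
k: 28·13 - 26·(-22) = 364 - (-572) = 936
b × c = (13, -410, 936)
a · (b × c) = 24·13 + 25·(-410) + 6·936 = 312 - 10250 + 5616 = -4322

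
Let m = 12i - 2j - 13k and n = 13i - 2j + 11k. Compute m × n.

(-48, -301, 2)

i: (-2)·11 - (-13)·(-2) = -22 - 26 = -48
j: (-13)·13 - 12·11 = -169 - 132 = -301
k: 12·(-2) - (-2)·13 = -24 - (-26) = 2
m × n = (-48, -301, 2)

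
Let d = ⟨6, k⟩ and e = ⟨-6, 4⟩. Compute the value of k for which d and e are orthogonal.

d · e = 6·(-6) + k·4 = -36 + 4k
Set equal to 0: 4k = 36, so k = 9.

9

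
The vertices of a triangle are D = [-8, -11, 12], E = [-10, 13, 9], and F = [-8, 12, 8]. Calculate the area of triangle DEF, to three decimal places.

DE = (-2, 24, -3),  DF = (0, 23, -4)
i: 24·(-4) - (-3)·23 = -96 - (-69) = -27
j: (-3)·0 - (-2)·(-4) = 0 - 8 = -8
k: (-2)·23 - 24·0 = -46 - 0 = -46
DE × DF = (-27, -8, -46)
|DE × DF| = √2909 ≈ 53.9351
area = ½ · 53.9351 ≈ 26.968

26.968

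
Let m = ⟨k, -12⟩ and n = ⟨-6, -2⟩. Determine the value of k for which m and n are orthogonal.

4

m · n = k·(-6) + (-12)·(-2) = 24 - 6k
Set equal to 0: -6k = -24, so k = 4.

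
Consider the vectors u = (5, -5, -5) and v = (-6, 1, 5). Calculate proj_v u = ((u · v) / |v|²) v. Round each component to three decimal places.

(5.806, -0.968, -4.839)

u · v = 5·(-6) + (-5)·1 + (-5)·5 = -30 - 5 - 25 = -60
|v|² = 36 + 1 + 25 = 62
proj_v u = (-60/62) · (-6, 1, 5) ≈ (5.806, -0.968, -4.839)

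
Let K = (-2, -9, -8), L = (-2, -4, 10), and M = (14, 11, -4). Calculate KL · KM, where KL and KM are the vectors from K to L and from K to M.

172

KL = L − K = (0, 5, 18)
KM = M − K = (16, 20, 4)
KL · KM = 0·16 + 5·20 + 18·4 = 0 + 100 + 72 = 172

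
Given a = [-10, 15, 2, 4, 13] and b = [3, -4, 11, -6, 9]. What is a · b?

a · b = (-10)·3 + 15·(-4) + 2·11 + 4·(-6) + 13·9 = -30 - 60 + 22 - 24 + 117 = 25

25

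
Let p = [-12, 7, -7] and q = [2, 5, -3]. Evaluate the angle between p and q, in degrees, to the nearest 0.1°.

p · q = (-12)·2 + 7·5 + (-7)·(-3) = -24 + 35 + 21 = 32
|p|² = 144 + 49 + 49 = 242,  |p| = √242 ≈ 15.556349
|q|² = 4 + 25 + 9 = 38,  |q| = √38 ≈ 6.164414
cos θ = 32 / (15.556349 · 6.164414) ≈ 0.33370
θ = arccos(0.33370) ≈ 70.5°

70.5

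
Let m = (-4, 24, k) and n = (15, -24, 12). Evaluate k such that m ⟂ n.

m · n = (-4)·15 + 24·(-24) + k·12 = -636 + 12k
Set equal to 0: 12k = 636, so k = 53.

53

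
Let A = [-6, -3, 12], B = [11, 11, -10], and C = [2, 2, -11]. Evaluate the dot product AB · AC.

712

AB = B − A = (17, 14, -22)
AC = C − A = (8, 5, -23)
AB · AC = 17·8 + 14·5 + (-22)·(-23) = 136 + 70 + 506 = 712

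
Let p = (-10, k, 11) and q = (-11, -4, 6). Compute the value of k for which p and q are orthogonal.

p · q = (-10)·(-11) + k·(-4) + 11·6 = 176 - 4k
Set equal to 0: -4k = -176, so k = 44.

44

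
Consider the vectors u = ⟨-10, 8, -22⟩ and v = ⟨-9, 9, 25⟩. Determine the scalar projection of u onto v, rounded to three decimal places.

u · v = (-10)·(-9) + 8·9 + (-22)·25 = 90 + 72 - 550 = -388
|v| = √(81 + 81 + 625) = √787 ≈ 28.0535
comp_v u = -388 / √787 ≈ -13.831

-13.831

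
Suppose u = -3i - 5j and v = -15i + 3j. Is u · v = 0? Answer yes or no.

u · v = (-3)·(-15) + (-5)·3 = 45 - 15 = 30
Nonzero, so the vectors are not orthogonal.

no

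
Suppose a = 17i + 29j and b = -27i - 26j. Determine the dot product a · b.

a · b = 17·(-27) + 29·(-26) = -459 - 754 = -1213

-1213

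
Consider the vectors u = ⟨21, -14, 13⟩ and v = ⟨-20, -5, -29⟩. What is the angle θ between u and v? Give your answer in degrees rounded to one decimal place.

u · v = 21·(-20) + (-14)·(-5) + 13·(-29) = -420 + 70 - 377 = -727
|u|² = 441 + 196 + 169 = 806,  |u| = √806 ≈ 28.390139
|v|² = 400 + 25 + 841 = 1266,  |v| = √1266 ≈ 35.580894
cos θ = -727 / (28.390139 · 35.580894) ≈ -0.71970
θ = arccos(-0.71970) ≈ 136.0°

136.0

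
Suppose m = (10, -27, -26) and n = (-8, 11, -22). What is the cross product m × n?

(880, 428, -106)

i: (-27)·(-22) - (-26)·11 = 594 - (-286) = 880
j: (-26)·(-8) - 10·(-22) = 208 - (-220) = 428
k: 10·11 - (-27)·(-8) = 110 - 216 = -106
m × n = (880, 428, -106)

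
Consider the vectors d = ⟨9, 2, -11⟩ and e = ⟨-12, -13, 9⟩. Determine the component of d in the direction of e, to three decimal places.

-11.738

d · e = 9·(-12) + 2·(-13) + (-11)·9 = -108 - 26 - 99 = -233
|e| = √(144 + 169 + 81) = √394 ≈ 19.8494
comp_e d = -233 / √394 ≈ -11.738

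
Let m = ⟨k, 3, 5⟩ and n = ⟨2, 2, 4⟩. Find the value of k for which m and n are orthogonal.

-13

m · n = k·2 + 3·2 + 5·4 = 26 + 2k
Set equal to 0: 2k = -26, so k = -13.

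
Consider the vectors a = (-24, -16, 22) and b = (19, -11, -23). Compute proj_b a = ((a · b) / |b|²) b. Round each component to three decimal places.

a · b = (-24)·19 + (-16)·(-11) + 22·(-23) = -456 + 176 - 506 = -786
|b|² = 361 + 121 + 529 = 1011
proj_b a = (-786/1011) · (19, -11, -23) ≈ (-14.772, 8.552, 17.881)

(-14.772, 8.552, 17.881)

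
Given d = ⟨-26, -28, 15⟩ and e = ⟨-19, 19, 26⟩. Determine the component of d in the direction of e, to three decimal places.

9.414

d · e = (-26)·(-19) + (-28)·19 + 15·26 = 494 - 532 + 390 = 352
|e| = √(361 + 361 + 676) = √1398 ≈ 37.3898
comp_e d = 352 / √1398 ≈ 9.414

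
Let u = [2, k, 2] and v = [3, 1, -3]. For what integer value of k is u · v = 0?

u · v = 2·3 + k·1 + 2·(-3) = 0 + 1k
Set equal to 0: 1k = 0, so k = 0.

0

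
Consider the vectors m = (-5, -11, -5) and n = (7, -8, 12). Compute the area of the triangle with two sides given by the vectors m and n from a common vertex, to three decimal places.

104.759

i: (-11)·12 - (-5)·(-8) = -132 - 40 = -172
j: (-5)·7 - (-5)·12 = -35 - (-60) = 25
k: (-5)·(-8) - (-11)·7 = 40 - (-77) = 117
m × n = (-172, 25, 117)
|m × n| = √((-172)² + 25² + 117²) = √43898 ≈ 209.5185
area = ½ · 209.5185 ≈ 104.759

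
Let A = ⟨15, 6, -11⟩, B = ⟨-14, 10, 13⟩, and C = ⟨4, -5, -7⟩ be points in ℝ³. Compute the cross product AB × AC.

(280, -148, 363)

AB = (-29, 4, 24)
AC = (-11, -11, 4)
i: 4·4 - 24·(-11) = 16 - (-264) = 280
j: 24·(-11) - (-29)·4 = -264 - (-116) = -148
k: (-29)·(-11) - 4·(-11) = 319 - (-44) = 363
AB × AC = (280, -148, 363)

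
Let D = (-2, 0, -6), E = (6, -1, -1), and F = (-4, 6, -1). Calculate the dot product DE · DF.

3

DE = E − D = (8, -1, 5)
DF = F − D = (-2, 6, 5)
DE · DF = 8·(-2) + (-1)·6 + 5·5 = -16 - 6 + 25 = 3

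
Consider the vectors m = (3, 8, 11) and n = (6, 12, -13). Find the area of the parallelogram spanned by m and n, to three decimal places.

258.583

i: 8·(-13) - 11·12 = -104 - 132 = -236
j: 11·6 - 3·(-13) = 66 - (-39) = 105
k: 3·12 - 8·6 = 36 - 48 = -12
m × n = (-236, 105, -12)
|m × n| = √((-236)² + 105² + (-12)²) = √66865 ≈ 258.5827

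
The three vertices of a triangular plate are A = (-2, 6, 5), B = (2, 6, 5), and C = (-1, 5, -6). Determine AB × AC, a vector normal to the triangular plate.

AB = (4, 0, 0)
AC = (1, -1, -11)
i: 0·(-11) - 0·(-1) = 0 - 0 = 0
j: 0·1 - 4·(-11) = 0 - (-44) = 44
k: 4·(-1) - 0·1 = -4 - 0 = -4
AB × AC = (0, 44, -4)

(0, 44, -4)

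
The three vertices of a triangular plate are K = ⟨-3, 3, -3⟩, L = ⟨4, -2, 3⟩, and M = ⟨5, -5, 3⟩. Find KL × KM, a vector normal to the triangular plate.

(18, 6, -16)

KL = (7, -5, 6)
KM = (8, -8, 6)
i: (-5)·6 - 6·(-8) = -30 - (-48) = 18
j: 6·8 - 7·6 = 48 - 42 = 6
k: 7·(-8) - (-5)·8 = -56 - (-40) = -16
KL × KM = (18, 6, -16)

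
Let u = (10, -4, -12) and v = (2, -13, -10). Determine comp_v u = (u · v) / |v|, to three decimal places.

11.620

u · v = 10·2 + (-4)·(-13) + (-12)·(-10) = 20 + 52 + 120 = 192
|v| = √(4 + 169 + 100) = √273 ≈ 16.5227
comp_v u = 192 / √273 ≈ 11.620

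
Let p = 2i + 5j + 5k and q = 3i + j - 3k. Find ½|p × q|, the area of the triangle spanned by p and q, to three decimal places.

i: 5·(-3) - 5·1 = -15 - 5 = -20
j: 5·3 - 2·(-3) = 15 - (-6) = 21
k: 2·1 - 5·3 = 2 - 15 = -13
p × q = (-20, 21, -13)
|p × q| = √((-20)² + 21² + (-13)²) = √1010 ≈ 31.7805
area = ½ · 31.7805 ≈ 15.890

15.890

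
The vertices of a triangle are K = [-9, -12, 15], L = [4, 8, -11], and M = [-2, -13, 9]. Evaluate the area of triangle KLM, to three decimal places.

117.836

KL = (13, 20, -26),  KM = (7, -1, -6)
i: 20·(-6) - (-26)·(-1) = -120 - 26 = -146
j: (-26)·7 - 13·(-6) = -182 - (-78) = -104
k: 13·(-1) - 20·7 = -13 - 140 = -153
KL × KM = (-146, -104, -153)
|KL × KM| = √55541 ≈ 235.6714
area = ½ · 235.6714 ≈ 117.836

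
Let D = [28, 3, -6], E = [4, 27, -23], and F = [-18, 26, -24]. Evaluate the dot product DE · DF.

1962

DE = E − D = (-24, 24, -17)
DF = F − D = (-46, 23, -18)
DE · DF = (-24)·(-46) + 24·23 + (-17)·(-18) = 1104 + 552 + 306 = 1962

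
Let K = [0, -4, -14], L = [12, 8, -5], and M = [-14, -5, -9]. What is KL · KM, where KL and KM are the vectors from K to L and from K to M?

-135

KL = L − K = (12, 12, 9)
KM = M − K = (-14, -1, 5)
KL · KM = 12·(-14) + 12·(-1) + 9·5 = -168 - 12 + 45 = -135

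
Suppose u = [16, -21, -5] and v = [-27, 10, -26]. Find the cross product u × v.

i: (-21)·(-26) - (-5)·10 = 546 - (-50) = 596
j: (-5)·(-27) - 16·(-26) = 135 - (-416) = 551
k: 16·10 - (-21)·(-27) = 160 - 567 = -407
u × v = (596, 551, -407)

(596, 551, -407)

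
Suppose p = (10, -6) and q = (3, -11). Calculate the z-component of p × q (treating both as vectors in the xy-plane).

10·(-11) - (-6)·3 = -110 - (-18) = -92

-92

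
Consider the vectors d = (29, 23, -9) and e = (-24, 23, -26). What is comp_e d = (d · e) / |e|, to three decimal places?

1.588

d · e = 29·(-24) + 23·23 + (-9)·(-26) = -696 + 529 + 234 = 67
|e| = √(576 + 529 + 676) = √1781 ≈ 42.2019
comp_e d = 67 / √1781 ≈ 1.588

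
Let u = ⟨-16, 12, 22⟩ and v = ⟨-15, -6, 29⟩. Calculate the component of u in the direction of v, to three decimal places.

u · v = (-16)·(-15) + 12·(-6) + 22·29 = 240 - 72 + 638 = 806
|v| = √(225 + 36 + 841) = √1102 ≈ 33.1964
comp_v u = 806 / √1102 ≈ 24.280

24.280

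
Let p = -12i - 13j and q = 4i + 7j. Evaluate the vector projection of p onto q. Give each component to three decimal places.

p · q = (-12)·4 + (-13)·7 = -48 - 91 = -139
|q|² = 16 + 49 = 65
proj_q p = (-139/65) · (4, 7) ≈ (-8.554, -14.969)

(-8.554, -14.969)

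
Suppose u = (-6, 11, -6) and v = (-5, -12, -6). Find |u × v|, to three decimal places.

187.641

i: 11·(-6) - (-6)·(-12) = -66 - 72 = -138
j: (-6)·(-5) - (-6)·(-6) = 30 - 36 = -6
k: (-6)·(-12) - 11·(-5) = 72 - (-55) = 127
u × v = (-138, -6, 127)
|u × v| = √((-138)² + (-6)² + 127²) = √35209 ≈ 187.6406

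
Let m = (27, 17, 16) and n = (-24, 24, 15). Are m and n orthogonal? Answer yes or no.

yes

m · n = 27·(-24) + 17·24 + 16·15 = -648 + 408 + 240 = 0
Zero, so the vectors are orthogonal.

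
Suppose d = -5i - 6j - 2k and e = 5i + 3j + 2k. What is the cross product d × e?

(-6, 0, 15)

i: (-6)·2 - (-2)·3 = -12 - (-6) = -6
j: (-2)·5 - (-5)·2 = -10 - (-10) = 0
k: (-5)·3 - (-6)·5 = -15 - (-30) = 15
d × e = (-6, 0, 15)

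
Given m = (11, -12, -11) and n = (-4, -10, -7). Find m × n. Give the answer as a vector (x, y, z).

(-26, 121, -158)

i: (-12)·(-7) - (-11)·(-10) = 84 - 110 = -26
j: (-11)·(-4) - 11·(-7) = 44 - (-77) = 121
k: 11·(-10) - (-12)·(-4) = -110 - 48 = -158
m × n = (-26, 121, -158)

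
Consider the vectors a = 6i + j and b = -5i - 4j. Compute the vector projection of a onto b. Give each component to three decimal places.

a · b = 6·(-5) + 1·(-4) = -30 - 4 = -34
|b|² = 25 + 16 = 41
proj_b a = (-34/41) · (-5, -4) ≈ (4.146, 3.317)

(4.146, 3.317)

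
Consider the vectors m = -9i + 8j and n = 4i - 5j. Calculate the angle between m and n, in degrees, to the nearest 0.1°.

170.3

m · n = (-9)·4 + 8·(-5) = -36 - 40 = -76
|m|² = 81 + 64 = 145,  |m| = √145 ≈ 12.041595
|n|² = 16 + 25 = 41,  |n| = √41 ≈ 6.403124
cos θ = -76 / (12.041595 · 6.403124) ≈ -0.98568
θ = arccos(-0.98568) ≈ 170.3°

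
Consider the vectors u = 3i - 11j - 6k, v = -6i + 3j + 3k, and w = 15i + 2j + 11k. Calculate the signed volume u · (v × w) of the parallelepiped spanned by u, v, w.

v × w:
i: 3·11 - 3·2 = 33 - 6 = 27
j: 3·15 - (-6)·11 = 45 - (-66) = 111
k: (-6)·2 - 3·15 = -12 - 45 = -57
v × w = (27, 111, -57)
u · (v × w) = 3·27 + (-11)·111 + (-6)·(-57) = 81 - 1221 + 342 = -798

-798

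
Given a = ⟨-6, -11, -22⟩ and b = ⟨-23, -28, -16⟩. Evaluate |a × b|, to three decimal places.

i: (-11)·(-16) - (-22)·(-28) = 176 - 616 = -440
j: (-22)·(-23) - (-6)·(-16) = 506 - 96 = 410
k: (-6)·(-28) - (-11)·(-23) = 168 - 253 = -85
a × b = (-440, 410, -85)
|a × b| = √((-440)² + 410² + (-85)²) = √368925 ≈ 607.3920

607.392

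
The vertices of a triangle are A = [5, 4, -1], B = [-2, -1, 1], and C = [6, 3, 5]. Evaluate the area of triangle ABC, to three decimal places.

26.758

AB = (-7, -5, 2),  AC = (1, -1, 6)
i: (-5)·6 - 2·(-1) = -30 - (-2) = -28
j: 2·1 - (-7)·6 = 2 - (-42) = 44
k: (-7)·(-1) - (-5)·1 = 7 - (-5) = 12
AB × AC = (-28, 44, 12)
|AB × AC| = √2864 ≈ 53.5164
area = ½ · 53.5164 ≈ 26.758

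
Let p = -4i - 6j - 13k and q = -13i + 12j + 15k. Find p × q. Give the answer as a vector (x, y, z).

(66, 229, -126)

i: (-6)·15 - (-13)·12 = -90 - (-156) = 66
j: (-13)·(-13) - (-4)·15 = 169 - (-60) = 229
k: (-4)·12 - (-6)·(-13) = -48 - 78 = -126
p × q = (66, 229, -126)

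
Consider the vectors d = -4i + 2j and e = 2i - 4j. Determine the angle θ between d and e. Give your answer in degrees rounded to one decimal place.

143.1

d · e = (-4)·2 + 2·(-4) = -8 - 8 = -16
|d|² = 16 + 4 = 20,  |d| = √20 ≈ 4.472136
|e|² = 4 + 16 = 20,  |e| = √20 ≈ 4.472136
cos θ = -16 / (4.472136 · 4.472136) ≈ -0.80000
θ = arccos(-0.80000) ≈ 143.1°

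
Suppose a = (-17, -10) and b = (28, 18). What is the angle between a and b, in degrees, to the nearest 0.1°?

177.7

a · b = (-17)·28 + (-10)·18 = -476 - 180 = -656
|a|² = 289 + 100 = 389,  |a| = √389 ≈ 19.723083
|b|² = 784 + 324 = 1108,  |b| = √1108 ≈ 33.286634
cos θ = -656 / (19.723083 · 33.286634) ≈ -0.99922
θ = arccos(-0.99922) ≈ 177.7°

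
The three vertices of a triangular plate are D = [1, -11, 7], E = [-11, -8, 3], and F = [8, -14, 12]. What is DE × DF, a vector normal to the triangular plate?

DE = (-12, 3, -4)
DF = (7, -3, 5)
i: 3·5 - (-4)·(-3) = 15 - 12 = 3
j: (-4)·7 - (-12)·5 = -28 - (-60) = 32
k: (-12)·(-3) - 3·7 = 36 - 21 = 15
DE × DF = (3, 32, 15)

(3, 32, 15)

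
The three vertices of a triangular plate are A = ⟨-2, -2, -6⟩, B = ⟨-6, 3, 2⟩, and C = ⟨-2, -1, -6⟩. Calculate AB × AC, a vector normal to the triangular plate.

(-8, 0, -4)

AB = (-4, 5, 8)
AC = (0, 1, 0)
i: 5·0 - 8·1 = 0 - 8 = -8
j: 8·0 - (-4)·0 = 0 - 0 = 0
k: (-4)·1 - 5·0 = -4 - 0 = -4
AB × AC = (-8, 0, -4)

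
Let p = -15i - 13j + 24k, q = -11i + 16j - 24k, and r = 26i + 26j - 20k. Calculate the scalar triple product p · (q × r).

-10436

q × r:
i: 16·(-20) - (-24)·26 = -320 - (-624) = 304
j: (-24)·26 - (-11)·(-20) = -624 - 220 = -844
k: (-11)·26 - 16·26 = -286 - 416 = -702
q × r = (304, -844, -702)
p · (q × r) = (-15)·304 + (-13)·(-844) + 24·(-702) = -4560 + 10972 - 16848 = -10436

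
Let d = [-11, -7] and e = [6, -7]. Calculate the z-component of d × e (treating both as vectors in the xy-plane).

119

(-11)·(-7) - (-7)·6 = 77 - (-42) = 119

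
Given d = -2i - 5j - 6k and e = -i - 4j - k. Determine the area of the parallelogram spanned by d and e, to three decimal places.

i: (-5)·(-1) - (-6)·(-4) = 5 - 24 = -19
j: (-6)·(-1) - (-2)·(-1) = 6 - 2 = 4
k: (-2)·(-4) - (-5)·(-1) = 8 - 5 = 3
d × e = (-19, 4, 3)
|d × e| = √((-19)² + 4² + 3²) = √386 ≈ 19.6469

19.647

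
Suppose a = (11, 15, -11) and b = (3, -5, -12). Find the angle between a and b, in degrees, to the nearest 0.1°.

a · b = 11·3 + 15·(-5) + (-11)·(-12) = 33 - 75 + 132 = 90
|a|² = 121 + 225 + 121 = 467,  |a| = √467 ≈ 21.610183
|b|² = 9 + 25 + 144 = 178,  |b| = √178 ≈ 13.341664
cos θ = 90 / (21.610183 · 13.341664) ≈ 0.31216
θ = arccos(0.31216) ≈ 71.8°

71.8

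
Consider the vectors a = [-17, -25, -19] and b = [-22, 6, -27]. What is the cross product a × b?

i: (-25)·(-27) - (-19)·6 = 675 - (-114) = 789
j: (-19)·(-22) - (-17)·(-27) = 418 - 459 = -41
k: (-17)·6 - (-25)·(-22) = -102 - 550 = -652
a × b = (789, -41, -652)

(789, -41, -652)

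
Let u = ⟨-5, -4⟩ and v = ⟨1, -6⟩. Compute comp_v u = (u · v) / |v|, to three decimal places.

3.124

u · v = (-5)·1 + (-4)·(-6) = -5 + 24 = 19
|v| = √(1 + 36) = √37 ≈ 6.0828
comp_v u = 19 / √37 ≈ 3.124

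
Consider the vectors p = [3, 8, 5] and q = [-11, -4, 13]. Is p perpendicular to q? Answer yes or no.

p · q = 3·(-11) + 8·(-4) + 5·13 = -33 - 32 + 65 = 0
Zero, so the vectors are orthogonal.

yes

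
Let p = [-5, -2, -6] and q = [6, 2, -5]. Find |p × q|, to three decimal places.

64.877

i: (-2)·(-5) - (-6)·2 = 10 - (-12) = 22
j: (-6)·6 - (-5)·(-5) = -36 - 25 = -61
k: (-5)·2 - (-2)·6 = -10 - (-12) = 2
p × q = (22, -61, 2)
|p × q| = √(22² + (-61)² + 2²) = √4209 ≈ 64.8768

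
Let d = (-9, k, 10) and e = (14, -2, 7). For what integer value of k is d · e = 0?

-28

d · e = (-9)·14 + k·(-2) + 10·7 = -56 - 2k
Set equal to 0: -2k = 56, so k = -28.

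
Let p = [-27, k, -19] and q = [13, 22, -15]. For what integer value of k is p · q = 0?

p · q = (-27)·13 + k·22 + (-19)·(-15) = -66 + 22k
Set equal to 0: 22k = 66, so k = 3.

3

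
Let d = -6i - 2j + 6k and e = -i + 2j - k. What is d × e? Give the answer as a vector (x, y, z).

(-10, -12, -14)

i: (-2)·(-1) - 6·2 = 2 - 12 = -10
j: 6·(-1) - (-6)·(-1) = -6 - 6 = -12
k: (-6)·2 - (-2)·(-1) = -12 - 2 = -14
d × e = (-10, -12, -14)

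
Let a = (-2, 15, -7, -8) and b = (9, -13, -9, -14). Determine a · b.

a · b = (-2)·9 + 15·(-13) + (-7)·(-9) + (-8)·(-14) = -18 - 195 + 63 + 112 = -38

-38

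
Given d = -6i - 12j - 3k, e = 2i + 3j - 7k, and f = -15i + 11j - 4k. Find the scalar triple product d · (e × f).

-1947

e × f:
i: 3·(-4) - (-7)·11 = -12 - (-77) = 65
j: (-7)·(-15) - 2·(-4) = 105 - (-8) = 113
k: 2·11 - 3·(-15) = 22 - (-45) = 67
e × f = (65, 113, 67)
d · (e × f) = (-6)·65 + (-12)·113 + (-3)·67 = -390 - 1356 - 201 = -1947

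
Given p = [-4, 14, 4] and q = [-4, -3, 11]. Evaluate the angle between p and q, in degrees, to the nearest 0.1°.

p · q = (-4)·(-4) + 14·(-3) + 4·11 = 16 - 42 + 44 = 18
|p|² = 16 + 196 + 16 = 228,  |p| = √228 ≈ 15.099669
|q|² = 16 + 9 + 121 = 146,  |q| = √146 ≈ 12.083046
cos θ = 18 / (15.099669 · 12.083046) ≈ 0.09866
θ = arccos(0.09866) ≈ 84.3°

84.3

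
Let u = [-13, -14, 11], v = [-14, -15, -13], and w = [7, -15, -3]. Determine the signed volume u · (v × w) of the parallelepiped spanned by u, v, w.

7277

v × w:
i: (-15)·(-3) - (-13)·(-15) = 45 - 195 = -150
j: (-13)·7 - (-14)·(-3) = -91 - 42 = -133
k: (-14)·(-15) - (-15)·7 = 210 - (-105) = 315
v × w = (-150, -133, 315)
u · (v × w) = (-13)·(-150) + (-14)·(-133) + 11·315 = 1950 + 1862 + 3465 = 7277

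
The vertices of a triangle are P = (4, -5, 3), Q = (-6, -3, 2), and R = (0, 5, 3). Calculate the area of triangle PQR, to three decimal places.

46.314

PQ = (-10, 2, -1),  PR = (-4, 10, 0)
i: 2·0 - (-1)·10 = 0 - (-10) = 10
j: (-1)·(-4) - (-10)·0 = 4 - 0 = 4
k: (-10)·10 - 2·(-4) = -100 - (-8) = -92
PQ × PR = (10, 4, -92)
|PQ × PR| = √8580 ≈ 92.6283
area = ½ · 92.6283 ≈ 46.314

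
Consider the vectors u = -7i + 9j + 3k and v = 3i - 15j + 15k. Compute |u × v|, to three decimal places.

i: 9·15 - 3·(-15) = 135 - (-45) = 180
j: 3·3 - (-7)·15 = 9 - (-105) = 114
k: (-7)·(-15) - 9·3 = 105 - 27 = 78
u × v = (180, 114, 78)
|u × v| = √(180² + 114² + 78²) = √51480 ≈ 226.8920

226.892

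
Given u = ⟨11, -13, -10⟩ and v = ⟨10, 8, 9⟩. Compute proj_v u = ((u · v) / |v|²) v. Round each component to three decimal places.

(-3.429, -2.743, -3.086)

u · v = 11·10 + (-13)·8 + (-10)·9 = 110 - 104 - 90 = -84
|v|² = 100 + 64 + 81 = 245
proj_v u = (-84/245) · (10, 8, 9) ≈ (-3.429, -2.743, -3.086)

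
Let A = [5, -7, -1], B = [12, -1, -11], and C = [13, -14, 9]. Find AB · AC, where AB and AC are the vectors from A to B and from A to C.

-86

AB = B − A = (7, 6, -10)
AC = C − A = (8, -7, 10)
AB · AC = 7·8 + 6·(-7) + (-10)·10 = 56 - 42 - 100 = -86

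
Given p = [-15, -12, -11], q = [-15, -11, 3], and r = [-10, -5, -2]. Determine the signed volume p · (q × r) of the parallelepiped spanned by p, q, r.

550

q × r:
i: (-11)·(-2) - 3·(-5) = 22 - (-15) = 37
j: 3·(-10) - (-15)·(-2) = -30 - 30 = -60
k: (-15)·(-5) - (-11)·(-10) = 75 - 110 = -35
q × r = (37, -60, -35)
p · (q × r) = (-15)·37 + (-12)·(-60) + (-11)·(-35) = -555 + 720 + 385 = 550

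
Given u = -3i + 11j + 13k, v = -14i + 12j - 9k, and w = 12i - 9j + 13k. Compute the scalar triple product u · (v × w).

355

v × w:
i: 12·13 - (-9)·(-9) = 156 - 81 = 75
j: (-9)·12 - (-14)·13 = -108 - (-182) = 74
k: (-14)·(-9) - 12·12 = 126 - 144 = -18
v × w = (75, 74, -18)
u · (v × w) = (-3)·75 + 11·74 + 13·(-18) = -225 + 814 - 234 = 355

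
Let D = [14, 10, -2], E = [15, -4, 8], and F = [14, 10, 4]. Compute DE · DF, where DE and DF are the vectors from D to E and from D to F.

DE = E − D = (1, -14, 10)
DF = F − D = (0, 0, 6)
DE · DF = 1·0 + (-14)·0 + 10·6 = 0 + 0 + 60 = 60

60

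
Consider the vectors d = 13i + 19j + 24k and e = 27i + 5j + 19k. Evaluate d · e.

d · e = 13·27 + 19·5 + 24·19 = 351 + 95 + 456 = 902

902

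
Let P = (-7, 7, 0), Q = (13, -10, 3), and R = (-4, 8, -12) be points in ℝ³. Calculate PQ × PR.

PQ = (20, -17, 3)
PR = (3, 1, -12)
i: (-17)·(-12) - 3·1 = 204 - 3 = 201
j: 3·3 - 20·(-12) = 9 - (-240) = 249
k: 20·1 - (-17)·3 = 20 - (-51) = 71
PQ × PR = (201, 249, 71)

(201, 249, 71)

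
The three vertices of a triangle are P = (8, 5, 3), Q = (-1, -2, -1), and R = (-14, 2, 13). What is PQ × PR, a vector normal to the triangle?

(-82, 178, -127)

PQ = (-9, -7, -4)
PR = (-22, -3, 10)
i: (-7)·10 - (-4)·(-3) = -70 - 12 = -82
j: (-4)·(-22) - (-9)·10 = 88 - (-90) = 178
k: (-9)·(-3) - (-7)·(-22) = 27 - 154 = -127
PQ × PR = (-82, 178, -127)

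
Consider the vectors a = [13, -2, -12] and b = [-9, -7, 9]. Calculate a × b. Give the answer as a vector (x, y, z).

i: (-2)·9 - (-12)·(-7) = -18 - 84 = -102
j: (-12)·(-9) - 13·9 = 108 - 117 = -9
k: 13·(-7) - (-2)·(-9) = -91 - 18 = -109
a × b = (-102, -9, -109)

(-102, -9, -109)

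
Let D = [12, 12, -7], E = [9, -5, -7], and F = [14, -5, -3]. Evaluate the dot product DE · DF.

283

DE = E − D = (-3, -17, 0)
DF = F − D = (2, -17, 4)
DE · DF = (-3)·2 + (-17)·(-17) + 0·4 = -6 + 289 + 0 = 283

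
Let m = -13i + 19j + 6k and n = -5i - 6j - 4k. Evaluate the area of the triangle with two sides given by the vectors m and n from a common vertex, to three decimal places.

i: 19·(-4) - 6·(-6) = -76 - (-36) = -40
j: 6·(-5) - (-13)·(-4) = -30 - 52 = -82
k: (-13)·(-6) - 19·(-5) = 78 - (-95) = 173
m × n = (-40, -82, 173)
|m × n| = √((-40)² + (-82)² + 173²) = √38253 ≈ 195.5837
area = ½ · 195.5837 ≈ 97.792

97.792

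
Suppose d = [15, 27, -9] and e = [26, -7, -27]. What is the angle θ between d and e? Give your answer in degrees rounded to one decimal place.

d · e = 15·26 + 27·(-7) + (-9)·(-27) = 390 - 189 + 243 = 444
|d|² = 225 + 729 + 81 = 1035,  |d| = √1035 ≈ 32.171416
|e|² = 676 + 49 + 729 = 1454,  |e| = √1454 ≈ 38.131352
cos θ = 444 / (32.171416 · 38.131352) ≈ 0.36194
θ = arccos(0.36194) ≈ 68.8°

68.8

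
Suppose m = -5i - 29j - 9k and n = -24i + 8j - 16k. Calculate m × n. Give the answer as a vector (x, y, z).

(536, 136, -736)

i: (-29)·(-16) - (-9)·8 = 464 - (-72) = 536
j: (-9)·(-24) - (-5)·(-16) = 216 - 80 = 136
k: (-5)·8 - (-29)·(-24) = -40 - 696 = -736
m × n = (536, 136, -736)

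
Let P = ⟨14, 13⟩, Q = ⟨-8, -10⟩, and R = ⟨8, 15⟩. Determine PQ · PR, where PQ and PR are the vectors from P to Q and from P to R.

PQ = Q − P = (-22, -23)
PR = R − P = (-6, 2)
PQ · PR = (-22)·(-6) + (-23)·2 = 132 - 46 = 86

86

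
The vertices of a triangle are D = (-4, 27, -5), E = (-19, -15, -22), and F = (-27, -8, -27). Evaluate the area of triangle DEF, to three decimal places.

DE = (-15, -42, -17),  DF = (-23, -35, -22)
i: (-42)·(-22) - (-17)·(-35) = 924 - 595 = 329
j: (-17)·(-23) - (-15)·(-22) = 391 - 330 = 61
k: (-15)·(-35) - (-42)·(-23) = 525 - 966 = -441
DE × DF = (329, 61, -441)
|DE × DF| = √306443 ≈ 553.5729
area = ½ · 553.5729 ≈ 276.786

276.786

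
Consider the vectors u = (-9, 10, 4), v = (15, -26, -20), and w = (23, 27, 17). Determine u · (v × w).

v × w:
i: (-26)·17 - (-20)·27 = -442 - (-540) = 98
j: (-20)·23 - 15·17 = -460 - 255 = -715
k: 15·27 - (-26)·23 = 405 - (-598) = 1003
v × w = (98, -715, 1003)
u · (v × w) = (-9)·98 + 10·(-715) + 4·1003 = -882 - 7150 + 4012 = -4020

-4020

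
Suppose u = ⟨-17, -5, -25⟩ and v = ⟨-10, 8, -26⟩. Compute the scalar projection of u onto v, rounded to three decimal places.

u · v = (-17)·(-10) + (-5)·8 + (-25)·(-26) = 170 - 40 + 650 = 780
|v| = √(100 + 64 + 676) = √840 ≈ 28.9828
comp_v u = 780 / √840 ≈ 26.913

26.913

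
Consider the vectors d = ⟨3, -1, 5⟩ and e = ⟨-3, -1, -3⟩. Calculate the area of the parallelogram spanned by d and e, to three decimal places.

i: (-1)·(-3) - 5·(-1) = 3 - (-5) = 8
j: 5·(-3) - 3·(-3) = -15 - (-9) = -6
k: 3·(-1) - (-1)·(-3) = -3 - 3 = -6
d × e = (8, -6, -6)
|d × e| = √(8² + (-6)² + (-6)²) = √136 ≈ 11.6619

11.662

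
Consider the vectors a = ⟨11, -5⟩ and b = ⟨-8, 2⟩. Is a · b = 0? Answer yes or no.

no

a · b = 11·(-8) + (-5)·2 = -88 - 10 = -98
Nonzero, so the vectors are not orthogonal.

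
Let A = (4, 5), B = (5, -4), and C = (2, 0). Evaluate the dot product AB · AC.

AB = B − A = (1, -9)
AC = C − A = (-2, -5)
AB · AC = 1·(-2) + (-9)·(-5) = -2 + 45 = 43

43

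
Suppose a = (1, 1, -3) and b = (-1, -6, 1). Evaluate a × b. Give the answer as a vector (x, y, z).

i: 1·1 - (-3)·(-6) = 1 - 18 = -17
j: (-3)·(-1) - 1·1 = 3 - 1 = 2
k: 1·(-6) - 1·(-1) = -6 - (-1) = -5
a × b = (-17, 2, -5)

(-17, 2, -5)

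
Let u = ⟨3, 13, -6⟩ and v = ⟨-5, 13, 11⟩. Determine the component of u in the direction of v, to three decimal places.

u · v = 3·(-5) + 13·13 + (-6)·11 = -15 + 169 - 66 = 88
|v| = √(25 + 169 + 121) = √315 ≈ 17.7482
comp_v u = 88 / √315 ≈ 4.958

4.958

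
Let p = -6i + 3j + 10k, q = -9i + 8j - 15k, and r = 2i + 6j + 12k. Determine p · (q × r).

q × r:
i: 8·12 - (-15)·6 = 96 - (-90) = 186
j: (-15)·2 - (-9)·12 = -30 - (-108) = 78
k: (-9)·6 - 8·2 = -54 - 16 = -70
q × r = (186, 78, -70)
p · (q × r) = (-6)·186 + 3·78 + 10·(-70) = -1116 + 234 - 700 = -1582

-1582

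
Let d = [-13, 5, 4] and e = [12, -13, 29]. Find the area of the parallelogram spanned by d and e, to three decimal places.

480.952

i: 5·29 - 4·(-13) = 145 - (-52) = 197
j: 4·12 - (-13)·29 = 48 - (-377) = 425
k: (-13)·(-13) - 5·12 = 169 - 60 = 109
d × e = (197, 425, 109)
|d × e| = √(197² + 425² + 109²) = √231315 ≈ 480.9522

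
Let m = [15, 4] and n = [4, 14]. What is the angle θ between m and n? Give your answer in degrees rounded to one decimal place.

m · n = 15·4 + 4·14 = 60 + 56 = 116
|m|² = 225 + 16 = 241,  |m| = √241 ≈ 15.524175
|n|² = 16 + 196 = 212,  |n| = √212 ≈ 14.560220
cos θ = 116 / (15.524175 · 14.560220) ≈ 0.51319
θ = arccos(0.51319) ≈ 59.1°

59.1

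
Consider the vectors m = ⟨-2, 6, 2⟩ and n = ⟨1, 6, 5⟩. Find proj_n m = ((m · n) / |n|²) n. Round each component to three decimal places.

(0.710, 4.258, 3.548)

m · n = (-2)·1 + 6·6 + 2·5 = -2 + 36 + 10 = 44
|n|² = 1 + 36 + 25 = 62
proj_n m = (44/62) · (1, 6, 5) ≈ (0.710, 4.258, 3.548)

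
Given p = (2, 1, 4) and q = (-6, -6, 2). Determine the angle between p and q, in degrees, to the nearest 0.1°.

p · q = 2·(-6) + 1·(-6) + 4·2 = -12 - 6 + 8 = -10
|p|² = 4 + 1 + 16 = 21,  |p| = √21 ≈ 4.582576
|q|² = 36 + 36 + 4 = 76,  |q| = √76 ≈ 8.717798
cos θ = -10 / (4.582576 · 8.717798) ≈ -0.25031
θ = arccos(-0.25031) ≈ 104.5°

104.5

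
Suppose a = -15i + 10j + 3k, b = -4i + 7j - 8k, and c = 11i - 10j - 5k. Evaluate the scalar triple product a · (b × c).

534

b × c:
i: 7·(-5) - (-8)·(-10) = -35 - 80 = -115
j: (-8)·11 - (-4)·(-5) = -88 - 20 = -108
k: (-4)·(-10) - 7·11 = 40 - 77 = -37
b × c = (-115, -108, -37)
a · (b × c) = (-15)·(-115) + 10·(-108) + 3·(-37) = 1725 - 1080 - 111 = 534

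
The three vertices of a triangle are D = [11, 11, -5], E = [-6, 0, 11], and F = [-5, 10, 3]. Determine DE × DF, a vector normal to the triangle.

(-72, -120, -159)

DE = (-17, -11, 16)
DF = (-16, -1, 8)
i: (-11)·8 - 16·(-1) = -88 - (-16) = -72
j: 16·(-16) - (-17)·8 = -256 - (-136) = -120
k: (-17)·(-1) - (-11)·(-16) = 17 - 176 = -159
DE × DF = (-72, -120, -159)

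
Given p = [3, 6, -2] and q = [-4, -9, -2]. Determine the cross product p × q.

i: 6·(-2) - (-2)·(-9) = -12 - 18 = -30
j: (-2)·(-4) - 3·(-2) = 8 - (-6) = 14
k: 3·(-9) - 6·(-4) = -27 - (-24) = -3
p × q = (-30, 14, -3)

(-30, 14, -3)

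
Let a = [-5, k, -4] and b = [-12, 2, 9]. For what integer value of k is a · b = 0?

-12

a · b = (-5)·(-12) + k·2 + (-4)·9 = 24 + 2k
Set equal to 0: 2k = -24, so k = -12.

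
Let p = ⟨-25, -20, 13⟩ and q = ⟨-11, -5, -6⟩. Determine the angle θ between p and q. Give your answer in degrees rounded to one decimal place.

p · q = (-25)·(-11) + (-20)·(-5) + 13·(-6) = 275 + 100 - 78 = 297
|p|² = 625 + 400 + 169 = 1194,  |p| = √1194 ≈ 34.554305
|q|² = 121 + 25 + 36 = 182,  |q| = √182 ≈ 13.490738
cos θ = 297 / (34.554305 · 13.490738) ≈ 0.63712
θ = arccos(0.63712) ≈ 50.4°

50.4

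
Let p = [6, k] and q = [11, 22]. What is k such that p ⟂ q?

p · q = 6·11 + k·22 = 66 + 22k
Set equal to 0: 22k = -66, so k = -3.

-3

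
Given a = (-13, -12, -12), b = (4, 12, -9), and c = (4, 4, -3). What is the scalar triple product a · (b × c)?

b × c:
i: 12·(-3) - (-9)·4 = -36 - (-36) = 0
j: (-9)·4 - 4·(-3) = -36 - (-12) = -24
k: 4·4 - 12·4 = 16 - 48 = -32
b × c = (0, -24, -32)
a · (b × c) = (-13)·0 + (-12)·(-24) + (-12)·(-32) = 0 + 288 + 384 = 672

672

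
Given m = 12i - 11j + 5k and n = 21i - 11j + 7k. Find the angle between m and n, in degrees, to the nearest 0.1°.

14.2

m · n = 12·21 + (-11)·(-11) + 5·7 = 252 + 121 + 35 = 408
|m|² = 144 + 121 + 25 = 290,  |m| = √290 ≈ 17.029386
|n|² = 441 + 121 + 49 = 611,  |n| = √611 ≈ 24.718414
cos θ = 408 / (17.029386 · 24.718414) ≈ 0.96926
θ = arccos(0.96926) ≈ 14.2°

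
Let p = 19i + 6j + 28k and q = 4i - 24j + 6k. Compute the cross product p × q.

i: 6·6 - 28·(-24) = 36 - (-672) = 708
j: 28·4 - 19·6 = 112 - 114 = -2
k: 19·(-24) - 6·4 = -456 - 24 = -480
p × q = (708, -2, -480)

(708, -2, -480)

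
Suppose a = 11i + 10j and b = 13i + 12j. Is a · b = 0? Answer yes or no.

a · b = 11·13 + 10·12 = 143 + 120 = 263
Nonzero, so the vectors are not orthogonal.

no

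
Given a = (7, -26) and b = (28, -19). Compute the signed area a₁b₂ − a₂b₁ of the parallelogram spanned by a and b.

595

7·(-19) - (-26)·28 = -133 - (-728) = 595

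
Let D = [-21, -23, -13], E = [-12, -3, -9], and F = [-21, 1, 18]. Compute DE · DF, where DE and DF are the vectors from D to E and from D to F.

DE = E − D = (9, 20, 4)
DF = F − D = (0, 24, 31)
DE · DF = 9·0 + 20·24 + 4·31 = 0 + 480 + 124 = 604

604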